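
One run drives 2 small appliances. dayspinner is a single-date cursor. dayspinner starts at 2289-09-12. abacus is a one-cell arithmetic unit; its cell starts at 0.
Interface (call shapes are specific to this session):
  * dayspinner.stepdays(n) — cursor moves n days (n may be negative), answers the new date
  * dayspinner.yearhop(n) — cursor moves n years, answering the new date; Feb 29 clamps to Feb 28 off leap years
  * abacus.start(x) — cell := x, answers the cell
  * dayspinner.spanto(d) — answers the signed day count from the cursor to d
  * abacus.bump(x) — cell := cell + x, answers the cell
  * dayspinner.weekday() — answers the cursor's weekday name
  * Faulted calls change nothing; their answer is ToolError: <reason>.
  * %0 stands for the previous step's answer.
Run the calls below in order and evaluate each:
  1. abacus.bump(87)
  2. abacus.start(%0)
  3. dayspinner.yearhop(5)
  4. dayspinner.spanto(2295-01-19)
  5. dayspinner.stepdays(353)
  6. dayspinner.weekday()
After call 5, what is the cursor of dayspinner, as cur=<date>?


Answer: cur=2295-08-31

Derivation:
Then abacus.bump(x→87), yielding 87.
I invoke abacus.start(x→%0), and get 87.
Then dayspinner.yearhop(n→5), and observe 2294-09-12.
Next I call dayspinner.spanto(d→2295-01-19), which returns 129.
I run dayspinner.stepdays(n→353), → 2295-08-31.
Calling dayspinner.weekday(), — result: Saturday.


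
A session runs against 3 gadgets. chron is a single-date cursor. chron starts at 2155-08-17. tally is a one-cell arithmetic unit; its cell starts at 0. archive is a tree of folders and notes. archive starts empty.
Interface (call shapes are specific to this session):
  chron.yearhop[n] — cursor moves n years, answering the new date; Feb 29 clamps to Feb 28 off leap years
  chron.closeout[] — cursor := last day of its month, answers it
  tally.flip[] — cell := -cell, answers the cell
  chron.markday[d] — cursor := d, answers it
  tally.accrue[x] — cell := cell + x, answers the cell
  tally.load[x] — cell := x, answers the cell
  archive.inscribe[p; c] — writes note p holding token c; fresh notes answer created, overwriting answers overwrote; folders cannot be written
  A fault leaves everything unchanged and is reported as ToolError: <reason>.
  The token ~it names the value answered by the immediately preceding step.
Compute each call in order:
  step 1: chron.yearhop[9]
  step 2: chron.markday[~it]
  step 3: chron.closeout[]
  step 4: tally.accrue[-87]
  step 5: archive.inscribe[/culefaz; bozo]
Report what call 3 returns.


Answer: 2164-08-31

Derivation:
>>> chron.yearhop n=9
:: 2164-08-17
>>> chron.markday d=~it
:: 2164-08-17
>>> chron.closeout
:: 2164-08-31
>>> tally.accrue x=-87
:: -87
>>> archive.inscribe p=/culefaz c=bozo
:: created


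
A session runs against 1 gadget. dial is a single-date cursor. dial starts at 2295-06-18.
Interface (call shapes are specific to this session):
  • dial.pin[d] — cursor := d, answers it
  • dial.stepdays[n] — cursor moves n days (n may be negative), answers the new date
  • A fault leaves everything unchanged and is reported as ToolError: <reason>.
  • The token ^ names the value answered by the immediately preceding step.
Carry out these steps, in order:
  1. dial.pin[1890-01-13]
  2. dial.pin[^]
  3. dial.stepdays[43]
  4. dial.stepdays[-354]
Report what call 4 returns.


% pin 1890-01-13
:: 1890-01-13
% pin ^
:: 1890-01-13
% stepdays 43
:: 1890-02-25
% stepdays -354
:: 1889-03-08

Answer: 1889-03-08


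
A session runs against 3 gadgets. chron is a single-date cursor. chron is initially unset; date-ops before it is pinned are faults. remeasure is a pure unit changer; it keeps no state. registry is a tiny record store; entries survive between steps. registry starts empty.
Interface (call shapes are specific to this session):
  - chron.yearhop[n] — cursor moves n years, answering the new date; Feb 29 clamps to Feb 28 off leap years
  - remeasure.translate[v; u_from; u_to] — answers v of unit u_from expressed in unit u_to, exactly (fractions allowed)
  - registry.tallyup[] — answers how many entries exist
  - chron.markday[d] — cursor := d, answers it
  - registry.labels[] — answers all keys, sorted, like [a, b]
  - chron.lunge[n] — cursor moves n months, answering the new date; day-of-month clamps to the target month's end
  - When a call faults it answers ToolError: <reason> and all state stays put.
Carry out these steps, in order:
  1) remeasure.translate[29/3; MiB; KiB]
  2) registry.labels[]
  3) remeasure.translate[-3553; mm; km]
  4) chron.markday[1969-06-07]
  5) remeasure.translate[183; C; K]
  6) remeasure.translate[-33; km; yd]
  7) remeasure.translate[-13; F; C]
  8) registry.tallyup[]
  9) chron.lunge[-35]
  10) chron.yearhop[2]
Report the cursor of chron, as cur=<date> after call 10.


Answer: cur=1968-07-07

Derivation:
·→ remeasure.translate(v→29/3, u_from→MiB, u_to→KiB)
·← 29696/3
·→ registry.labels()
·← []
·→ remeasure.translate(v→-3553, u_from→mm, u_to→km)
·← -3553/1000000
·→ chron.markday(d→1969-06-07)
·← 1969-06-07
·→ remeasure.translate(v→183, u_from→C, u_to→K)
·← 9123/20
·→ remeasure.translate(v→-33, u_from→km, u_to→yd)
·← -13750000/381
·→ remeasure.translate(v→-13, u_from→F, u_to→C)
·← -25
·→ registry.tallyup()
·← 0
·→ chron.lunge(n→-35)
·← 1966-07-07
·→ chron.yearhop(n→2)
·← 1968-07-07


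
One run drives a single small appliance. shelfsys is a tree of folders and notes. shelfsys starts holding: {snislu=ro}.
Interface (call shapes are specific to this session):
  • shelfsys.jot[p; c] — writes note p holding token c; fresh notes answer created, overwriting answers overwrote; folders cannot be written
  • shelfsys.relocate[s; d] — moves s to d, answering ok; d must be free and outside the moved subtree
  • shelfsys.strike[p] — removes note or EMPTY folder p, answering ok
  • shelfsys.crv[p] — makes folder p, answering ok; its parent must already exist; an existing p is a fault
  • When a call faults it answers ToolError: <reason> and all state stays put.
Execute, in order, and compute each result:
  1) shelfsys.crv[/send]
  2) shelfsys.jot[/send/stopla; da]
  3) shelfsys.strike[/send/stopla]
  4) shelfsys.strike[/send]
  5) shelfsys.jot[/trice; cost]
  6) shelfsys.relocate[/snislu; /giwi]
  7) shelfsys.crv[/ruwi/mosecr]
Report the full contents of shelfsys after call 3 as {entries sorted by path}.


I call shelfsys.crv with p→/send, → ok.
I call shelfsys.jot with p→/send/stopla, c→da, — result: created.
Now I run shelfsys.strike with p→/send/stopla, and observe ok.
Next I call shelfsys.strike with p→/send, yielding ok.
Invoking shelfsys.jot with p→/trice, c→cost, and observe created.
Using shelfsys.relocate with s→/snislu, d→/giwi, → ok.
I try shelfsys.crv with p→/ruwi/mosecr, — result: ToolError: no parent.

Answer: {send/, snislu=ro}


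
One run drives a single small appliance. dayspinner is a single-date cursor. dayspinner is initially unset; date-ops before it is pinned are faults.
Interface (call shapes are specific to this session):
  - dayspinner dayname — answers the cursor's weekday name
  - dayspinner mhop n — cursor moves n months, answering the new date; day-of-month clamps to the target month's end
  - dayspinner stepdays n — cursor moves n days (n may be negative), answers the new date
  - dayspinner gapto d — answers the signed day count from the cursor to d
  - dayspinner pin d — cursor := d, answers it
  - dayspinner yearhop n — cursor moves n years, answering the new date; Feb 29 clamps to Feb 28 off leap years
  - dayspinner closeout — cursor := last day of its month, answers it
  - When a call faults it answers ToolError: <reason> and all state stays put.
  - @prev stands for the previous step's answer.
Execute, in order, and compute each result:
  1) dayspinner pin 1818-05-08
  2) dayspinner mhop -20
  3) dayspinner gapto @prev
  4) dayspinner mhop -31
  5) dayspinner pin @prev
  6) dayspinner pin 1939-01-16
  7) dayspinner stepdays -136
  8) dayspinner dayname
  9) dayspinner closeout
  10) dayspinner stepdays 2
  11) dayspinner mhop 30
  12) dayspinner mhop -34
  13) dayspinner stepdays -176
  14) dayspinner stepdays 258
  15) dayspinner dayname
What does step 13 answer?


Answer: 1937-12-08

Derivation:
;; 1. dayspinner pin(d='1818-05-08') => 1818-05-08
;; 2. dayspinner mhop(n='-20') => 1816-09-08
;; 3. dayspinner gapto(d='@prev') => 0
;; 4. dayspinner mhop(n='-31') => 1814-02-08
;; 5. dayspinner pin(d='@prev') => 1814-02-08
;; 6. dayspinner pin(d='1939-01-16') => 1939-01-16
;; 7. dayspinner stepdays(n='-136') => 1938-09-02
;; 8. dayspinner dayname() => Friday
;; 9. dayspinner closeout() => 1938-09-30
;; 10. dayspinner stepdays(n='2') => 1938-10-02
;; 11. dayspinner mhop(n='30') => 1941-04-02
;; 12. dayspinner mhop(n='-34') => 1938-06-02
;; 13. dayspinner stepdays(n='-176') => 1937-12-08
;; 14. dayspinner stepdays(n='258') => 1938-08-23
;; 15. dayspinner dayname() => Tuesday


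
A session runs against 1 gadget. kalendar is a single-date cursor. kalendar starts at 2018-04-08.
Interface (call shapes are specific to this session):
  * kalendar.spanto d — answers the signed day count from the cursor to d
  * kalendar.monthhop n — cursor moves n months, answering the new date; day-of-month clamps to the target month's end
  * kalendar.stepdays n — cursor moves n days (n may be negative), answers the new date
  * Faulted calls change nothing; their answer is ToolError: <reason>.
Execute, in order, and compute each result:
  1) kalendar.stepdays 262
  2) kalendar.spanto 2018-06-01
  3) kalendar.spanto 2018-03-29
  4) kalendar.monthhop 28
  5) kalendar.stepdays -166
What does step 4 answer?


Next I call kalendar.stepdays with n→262, and see 2018-12-26.
Invoking kalendar.spanto with d→2018-06-01: -208.
Calling kalendar.spanto with d→2018-03-29, which returns -272.
I call kalendar.monthhop with n→28, and get 2021-04-26.
Then kalendar.stepdays with n→-166, and get 2020-11-11.

Answer: 2021-04-26


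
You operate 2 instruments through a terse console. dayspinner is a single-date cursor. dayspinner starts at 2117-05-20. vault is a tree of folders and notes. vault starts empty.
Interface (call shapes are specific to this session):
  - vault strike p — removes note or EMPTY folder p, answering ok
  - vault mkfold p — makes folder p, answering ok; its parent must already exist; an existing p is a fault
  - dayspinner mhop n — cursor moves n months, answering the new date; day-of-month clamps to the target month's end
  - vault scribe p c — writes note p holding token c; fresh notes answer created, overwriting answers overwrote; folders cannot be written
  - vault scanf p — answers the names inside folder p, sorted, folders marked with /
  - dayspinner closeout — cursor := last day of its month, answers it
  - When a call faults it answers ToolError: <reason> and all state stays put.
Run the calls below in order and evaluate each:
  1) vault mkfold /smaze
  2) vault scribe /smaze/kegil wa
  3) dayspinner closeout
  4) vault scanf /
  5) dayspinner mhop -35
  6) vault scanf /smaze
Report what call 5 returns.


% 1. vault mkfold(/smaze) ~> ok
% 2. vault scribe(/smaze/kegil, wa) ~> created
% 3. dayspinner closeout() ~> 2117-05-31
% 4. vault scanf(/) ~> [smaze/]
% 5. dayspinner mhop(-35) ~> 2114-06-30
% 6. vault scanf(/smaze) ~> [kegil]

Answer: 2114-06-30


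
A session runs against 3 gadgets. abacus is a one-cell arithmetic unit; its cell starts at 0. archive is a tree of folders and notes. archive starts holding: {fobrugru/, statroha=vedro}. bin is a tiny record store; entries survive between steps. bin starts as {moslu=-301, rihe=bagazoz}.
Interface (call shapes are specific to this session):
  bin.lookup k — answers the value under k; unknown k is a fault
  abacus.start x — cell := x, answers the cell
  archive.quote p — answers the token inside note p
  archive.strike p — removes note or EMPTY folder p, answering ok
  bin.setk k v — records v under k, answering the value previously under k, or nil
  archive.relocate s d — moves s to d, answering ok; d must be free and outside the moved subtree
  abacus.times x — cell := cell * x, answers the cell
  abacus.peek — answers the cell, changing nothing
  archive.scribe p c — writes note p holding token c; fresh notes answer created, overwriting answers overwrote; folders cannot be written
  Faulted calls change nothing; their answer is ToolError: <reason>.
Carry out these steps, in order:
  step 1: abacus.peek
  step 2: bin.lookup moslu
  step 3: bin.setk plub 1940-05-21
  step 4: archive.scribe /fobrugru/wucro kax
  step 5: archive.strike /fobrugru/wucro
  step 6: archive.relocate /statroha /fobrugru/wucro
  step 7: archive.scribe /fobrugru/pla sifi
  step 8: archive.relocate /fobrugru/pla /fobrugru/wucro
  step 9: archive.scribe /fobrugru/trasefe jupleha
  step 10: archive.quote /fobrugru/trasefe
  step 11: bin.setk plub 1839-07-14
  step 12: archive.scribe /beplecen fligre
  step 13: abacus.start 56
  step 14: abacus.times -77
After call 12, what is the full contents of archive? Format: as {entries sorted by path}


% abacus.peek() : 0
% bin.lookup(k→moslu) : -301
% bin.setk(k→plub, v→1940-05-21) : nil
% archive.scribe(p→/fobrugru/wucro, c→kax) : created
% archive.strike(p→/fobrugru/wucro) : ok
% archive.relocate(s→/statroha, d→/fobrugru/wucro) : ok
% archive.scribe(p→/fobrugru/pla, c→sifi) : created
% archive.relocate(s→/fobrugru/pla, d→/fobrugru/wucro) : ToolError: exists
% archive.scribe(p→/fobrugru/trasefe, c→jupleha) : created
% archive.quote(p→/fobrugru/trasefe) : jupleha
% bin.setk(k→plub, v→1839-07-14) : 1940-05-21
% archive.scribe(p→/beplecen, c→fligre) : created
% abacus.start(x→56) : 56
% abacus.times(x→-77) : -4312

Answer: {beplecen=fligre, fobrugru/, fobrugru/pla=sifi, fobrugru/trasefe=jupleha, fobrugru/wucro=vedro}


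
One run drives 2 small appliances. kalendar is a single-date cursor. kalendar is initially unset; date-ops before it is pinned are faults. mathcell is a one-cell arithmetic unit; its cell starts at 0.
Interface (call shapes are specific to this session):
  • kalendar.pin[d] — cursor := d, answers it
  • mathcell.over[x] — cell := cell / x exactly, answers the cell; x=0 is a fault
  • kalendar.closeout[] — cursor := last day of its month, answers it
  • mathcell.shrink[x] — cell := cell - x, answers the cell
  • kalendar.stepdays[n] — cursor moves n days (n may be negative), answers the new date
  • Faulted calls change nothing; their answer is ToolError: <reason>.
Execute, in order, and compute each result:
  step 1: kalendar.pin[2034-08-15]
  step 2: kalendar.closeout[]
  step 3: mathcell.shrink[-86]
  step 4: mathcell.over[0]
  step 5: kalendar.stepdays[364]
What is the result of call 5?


Answer: 2035-08-30

Derivation:
# kalendar.pin(2034-08-15) => 2034-08-15
# kalendar.closeout() => 2034-08-31
# mathcell.shrink(-86) => 86
# mathcell.over(0) => ToolError: division by zero
# kalendar.stepdays(364) => 2035-08-30


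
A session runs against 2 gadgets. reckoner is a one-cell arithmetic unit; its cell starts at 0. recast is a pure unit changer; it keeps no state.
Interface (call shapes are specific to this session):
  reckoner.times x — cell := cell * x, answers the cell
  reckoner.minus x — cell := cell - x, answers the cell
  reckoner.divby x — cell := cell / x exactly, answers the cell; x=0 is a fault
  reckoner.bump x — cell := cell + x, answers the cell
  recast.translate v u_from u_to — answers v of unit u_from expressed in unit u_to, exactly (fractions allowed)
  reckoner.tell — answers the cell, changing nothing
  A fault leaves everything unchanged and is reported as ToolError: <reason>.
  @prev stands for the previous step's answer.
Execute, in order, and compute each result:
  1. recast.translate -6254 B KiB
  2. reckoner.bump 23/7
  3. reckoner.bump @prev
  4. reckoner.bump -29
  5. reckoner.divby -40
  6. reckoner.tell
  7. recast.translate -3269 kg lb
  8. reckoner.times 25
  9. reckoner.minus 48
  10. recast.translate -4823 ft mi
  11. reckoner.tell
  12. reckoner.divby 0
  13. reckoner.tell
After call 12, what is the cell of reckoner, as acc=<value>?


Answer: acc=-1903/56

Derivation:
>> recast.translate(v: -6254, u_from: B, u_to: KiB)
<< -3127/512
>> reckoner.bump(x: 23/7)
<< 23/7
>> reckoner.bump(x: @prev)
<< 46/7
>> reckoner.bump(x: -29)
<< -157/7
>> reckoner.divby(x: -40)
<< 157/280
>> reckoner.tell()
<< 157/280
>> recast.translate(v: -3269, u_from: kg, u_to: lb)
<< -46700000000/6479891
>> reckoner.times(x: 25)
<< 785/56
>> reckoner.minus(x: 48)
<< -1903/56
>> recast.translate(v: -4823, u_from: ft, u_to: mi)
<< -4823/5280
>> reckoner.tell()
<< -1903/56
>> reckoner.divby(x: 0)
<< ToolError: division by zero
>> reckoner.tell()
<< -1903/56


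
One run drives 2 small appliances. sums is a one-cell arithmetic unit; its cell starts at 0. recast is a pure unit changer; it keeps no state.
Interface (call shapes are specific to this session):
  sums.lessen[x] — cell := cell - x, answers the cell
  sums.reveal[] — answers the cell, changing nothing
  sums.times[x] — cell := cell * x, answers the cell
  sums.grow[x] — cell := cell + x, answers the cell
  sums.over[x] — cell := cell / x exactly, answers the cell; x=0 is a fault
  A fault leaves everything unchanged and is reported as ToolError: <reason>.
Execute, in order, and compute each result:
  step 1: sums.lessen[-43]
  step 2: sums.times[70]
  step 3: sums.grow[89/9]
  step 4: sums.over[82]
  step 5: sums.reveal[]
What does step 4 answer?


Answer: 27179/738

Derivation:
·→ sums.lessen(x='-43')
·← 43
·→ sums.times(x='70')
·← 3010
·→ sums.grow(x='89/9')
·← 27179/9
·→ sums.over(x='82')
·← 27179/738
·→ sums.reveal()
·← 27179/738


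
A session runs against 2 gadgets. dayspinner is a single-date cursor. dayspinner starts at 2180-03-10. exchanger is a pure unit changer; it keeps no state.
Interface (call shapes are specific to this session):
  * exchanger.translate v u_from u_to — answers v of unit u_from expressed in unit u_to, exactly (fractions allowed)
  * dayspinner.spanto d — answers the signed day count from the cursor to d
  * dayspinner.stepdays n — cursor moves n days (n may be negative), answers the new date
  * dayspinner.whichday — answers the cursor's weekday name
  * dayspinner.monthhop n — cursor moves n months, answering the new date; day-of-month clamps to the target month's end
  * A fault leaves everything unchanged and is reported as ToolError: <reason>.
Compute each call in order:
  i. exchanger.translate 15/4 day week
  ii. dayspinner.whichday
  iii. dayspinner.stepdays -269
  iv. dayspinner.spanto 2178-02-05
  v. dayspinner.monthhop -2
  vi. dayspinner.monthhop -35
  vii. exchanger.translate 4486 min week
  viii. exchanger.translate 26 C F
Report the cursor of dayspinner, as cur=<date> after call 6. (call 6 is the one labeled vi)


Answer: cur=2176-05-15

Derivation:
~$ exchanger.translate v: 15/4 u_from: day u_to: week
[out] 15/28
~$ dayspinner.whichday
[out] Friday
~$ dayspinner.stepdays n: -269
[out] 2179-06-15
~$ dayspinner.spanto d: 2178-02-05
[out] -495
~$ dayspinner.monthhop n: -2
[out] 2179-04-15
~$ dayspinner.monthhop n: -35
[out] 2176-05-15
~$ exchanger.translate v: 4486 u_from: min u_to: week
[out] 2243/5040
~$ exchanger.translate v: 26 u_from: C u_to: F
[out] 394/5


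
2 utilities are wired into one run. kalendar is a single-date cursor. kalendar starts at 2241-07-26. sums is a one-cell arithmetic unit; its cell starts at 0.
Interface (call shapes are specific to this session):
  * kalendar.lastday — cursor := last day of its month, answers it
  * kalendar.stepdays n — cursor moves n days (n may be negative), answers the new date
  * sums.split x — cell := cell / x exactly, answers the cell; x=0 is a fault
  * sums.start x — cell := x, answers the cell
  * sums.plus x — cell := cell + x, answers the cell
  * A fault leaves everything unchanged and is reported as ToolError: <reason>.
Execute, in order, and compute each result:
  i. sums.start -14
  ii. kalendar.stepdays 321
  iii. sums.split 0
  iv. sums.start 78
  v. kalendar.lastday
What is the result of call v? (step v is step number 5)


Answer: 2242-06-30

Derivation:
-> sums.start(x→-14)
<- -14
-> kalendar.stepdays(n→321)
<- 2242-06-12
-> sums.split(x→0)
<- ToolError: division by zero
-> sums.start(x→78)
<- 78
-> kalendar.lastday()
<- 2242-06-30


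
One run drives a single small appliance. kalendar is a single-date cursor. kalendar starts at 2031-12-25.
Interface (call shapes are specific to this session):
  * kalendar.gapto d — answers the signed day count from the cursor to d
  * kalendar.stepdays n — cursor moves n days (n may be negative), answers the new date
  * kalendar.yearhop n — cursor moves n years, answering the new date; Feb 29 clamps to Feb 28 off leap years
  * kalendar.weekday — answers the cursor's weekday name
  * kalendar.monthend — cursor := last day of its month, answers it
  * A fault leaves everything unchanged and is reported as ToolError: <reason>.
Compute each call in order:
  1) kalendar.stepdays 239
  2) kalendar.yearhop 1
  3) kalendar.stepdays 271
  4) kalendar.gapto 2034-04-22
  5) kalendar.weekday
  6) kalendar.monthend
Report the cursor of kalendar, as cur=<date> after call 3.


Answer: cur=2034-05-18

Derivation:
$ stepdays n: 239
[out] 2032-08-20
$ yearhop n: 1
[out] 2033-08-20
$ stepdays n: 271
[out] 2034-05-18
$ gapto d: 2034-04-22
[out] -26
$ weekday
[out] Thursday
$ monthend
[out] 2034-05-31


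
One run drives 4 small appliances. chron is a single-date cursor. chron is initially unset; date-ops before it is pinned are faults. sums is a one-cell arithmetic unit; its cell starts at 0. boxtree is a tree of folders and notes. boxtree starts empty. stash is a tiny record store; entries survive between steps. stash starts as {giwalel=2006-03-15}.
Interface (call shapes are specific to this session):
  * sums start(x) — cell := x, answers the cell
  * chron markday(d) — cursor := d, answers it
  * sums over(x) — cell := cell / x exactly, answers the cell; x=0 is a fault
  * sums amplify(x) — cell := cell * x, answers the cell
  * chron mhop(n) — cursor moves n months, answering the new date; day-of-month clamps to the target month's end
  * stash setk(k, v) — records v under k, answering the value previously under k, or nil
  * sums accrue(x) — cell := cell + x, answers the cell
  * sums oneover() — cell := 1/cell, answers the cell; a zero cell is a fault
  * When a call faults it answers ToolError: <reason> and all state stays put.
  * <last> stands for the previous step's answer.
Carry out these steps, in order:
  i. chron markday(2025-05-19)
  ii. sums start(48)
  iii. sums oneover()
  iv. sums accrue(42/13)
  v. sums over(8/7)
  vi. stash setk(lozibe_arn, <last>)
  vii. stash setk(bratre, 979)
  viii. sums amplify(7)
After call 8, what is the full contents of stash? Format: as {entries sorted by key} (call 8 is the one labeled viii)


Answer: {bratre=979, giwalel=2006-03-15, lozibe_arn=14203/4992}

Derivation:
[in] chron markday d='2025-05-19'
[out] 2025-05-19
[in] sums start x='48'
[out] 48
[in] sums oneover
[out] 1/48
[in] sums accrue x='42/13'
[out] 2029/624
[in] sums over x='8/7'
[out] 14203/4992
[in] stash setk k='lozibe_arn' v='<last>'
[out] nil
[in] stash setk k='bratre' v='979'
[out] nil
[in] sums amplify x='7'
[out] 99421/4992


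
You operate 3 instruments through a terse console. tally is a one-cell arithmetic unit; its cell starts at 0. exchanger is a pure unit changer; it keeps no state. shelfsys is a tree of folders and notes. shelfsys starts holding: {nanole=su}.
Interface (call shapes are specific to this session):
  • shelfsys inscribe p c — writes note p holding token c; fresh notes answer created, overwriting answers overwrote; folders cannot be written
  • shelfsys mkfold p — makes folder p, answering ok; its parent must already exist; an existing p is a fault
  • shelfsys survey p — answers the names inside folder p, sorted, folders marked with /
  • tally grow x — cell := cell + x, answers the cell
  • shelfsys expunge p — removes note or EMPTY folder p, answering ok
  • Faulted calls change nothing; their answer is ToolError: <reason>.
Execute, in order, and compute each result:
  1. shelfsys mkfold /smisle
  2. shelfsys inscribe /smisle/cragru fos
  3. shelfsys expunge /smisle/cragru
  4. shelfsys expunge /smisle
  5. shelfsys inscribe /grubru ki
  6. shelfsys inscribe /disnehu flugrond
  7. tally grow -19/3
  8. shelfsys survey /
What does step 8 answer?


Answer: [disnehu, grubru, nanole]

Derivation:
! shelfsys mkfold(p: /smisle) == ok
! shelfsys inscribe(p: /smisle/cragru, c: fos) == created
! shelfsys expunge(p: /smisle/cragru) == ok
! shelfsys expunge(p: /smisle) == ok
! shelfsys inscribe(p: /grubru, c: ki) == created
! shelfsys inscribe(p: /disnehu, c: flugrond) == created
! tally grow(x: -19/3) == -19/3
! shelfsys survey(p: /) == [disnehu, grubru, nanole]


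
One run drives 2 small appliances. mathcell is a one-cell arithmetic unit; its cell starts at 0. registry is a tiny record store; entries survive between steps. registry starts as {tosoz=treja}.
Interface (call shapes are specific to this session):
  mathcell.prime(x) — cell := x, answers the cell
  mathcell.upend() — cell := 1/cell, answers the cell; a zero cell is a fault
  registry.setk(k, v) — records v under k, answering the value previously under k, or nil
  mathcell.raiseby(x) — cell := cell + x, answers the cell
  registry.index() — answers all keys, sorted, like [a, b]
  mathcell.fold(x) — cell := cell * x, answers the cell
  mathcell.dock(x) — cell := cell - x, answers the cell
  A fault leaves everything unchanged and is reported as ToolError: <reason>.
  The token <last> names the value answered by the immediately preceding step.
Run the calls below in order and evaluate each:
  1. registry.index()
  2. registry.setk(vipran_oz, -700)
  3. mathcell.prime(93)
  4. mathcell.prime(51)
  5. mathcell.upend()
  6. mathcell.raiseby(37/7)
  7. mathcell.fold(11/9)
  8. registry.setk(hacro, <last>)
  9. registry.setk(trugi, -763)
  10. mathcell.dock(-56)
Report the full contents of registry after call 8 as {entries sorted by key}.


Answer: {hacro=20834/3213, tosoz=treja, vipran_oz=-700}

Derivation:
>> registry.index()
<< [tosoz]
>> registry.setk(k: vipran_oz, v: -700)
<< nil
>> mathcell.prime(x: 93)
<< 93
>> mathcell.prime(x: 51)
<< 51
>> mathcell.upend()
<< 1/51
>> mathcell.raiseby(x: 37/7)
<< 1894/357
>> mathcell.fold(x: 11/9)
<< 20834/3213
>> registry.setk(k: hacro, v: <last>)
<< nil
>> registry.setk(k: trugi, v: -763)
<< nil
>> mathcell.dock(x: -56)
<< 200762/3213


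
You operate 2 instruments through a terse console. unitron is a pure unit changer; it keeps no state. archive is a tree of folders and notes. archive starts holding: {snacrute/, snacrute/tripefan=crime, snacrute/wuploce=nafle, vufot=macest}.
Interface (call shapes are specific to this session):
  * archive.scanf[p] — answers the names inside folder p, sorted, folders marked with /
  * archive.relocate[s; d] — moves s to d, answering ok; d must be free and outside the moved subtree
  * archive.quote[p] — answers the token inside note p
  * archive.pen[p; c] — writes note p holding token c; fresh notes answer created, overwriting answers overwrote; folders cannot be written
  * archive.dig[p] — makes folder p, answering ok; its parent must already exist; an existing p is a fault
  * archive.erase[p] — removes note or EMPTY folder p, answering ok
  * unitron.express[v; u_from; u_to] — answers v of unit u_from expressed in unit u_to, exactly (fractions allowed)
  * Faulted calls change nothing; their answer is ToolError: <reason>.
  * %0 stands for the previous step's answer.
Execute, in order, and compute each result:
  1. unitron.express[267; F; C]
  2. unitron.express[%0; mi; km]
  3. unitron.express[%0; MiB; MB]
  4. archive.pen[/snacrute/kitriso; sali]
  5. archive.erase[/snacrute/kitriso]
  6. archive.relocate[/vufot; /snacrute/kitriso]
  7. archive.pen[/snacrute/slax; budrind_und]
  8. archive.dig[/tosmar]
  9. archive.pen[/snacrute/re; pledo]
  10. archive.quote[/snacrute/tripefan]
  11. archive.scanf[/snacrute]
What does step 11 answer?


Answer: [kitriso, re, slax, tripefan, wuploce]

Derivation:
~$ express v='267' u_from='F' u_to='C'
  1175/9
~$ express v='%0' u_from='mi' u_to='km'
  131318/625
~$ express v='%0' u_from='MiB' u_to='MB'
  2151514112/9765625
~$ pen p='/snacrute/kitriso' c='sali'
  created
~$ erase p='/snacrute/kitriso'
  ok
~$ relocate s='/vufot' d='/snacrute/kitriso'
  ok
~$ pen p='/snacrute/slax' c='budrind_und'
  created
~$ dig p='/tosmar'
  ok
~$ pen p='/snacrute/re' c='pledo'
  created
~$ quote p='/snacrute/tripefan'
  crime
~$ scanf p='/snacrute'
  [kitriso, re, slax, tripefan, wuploce]


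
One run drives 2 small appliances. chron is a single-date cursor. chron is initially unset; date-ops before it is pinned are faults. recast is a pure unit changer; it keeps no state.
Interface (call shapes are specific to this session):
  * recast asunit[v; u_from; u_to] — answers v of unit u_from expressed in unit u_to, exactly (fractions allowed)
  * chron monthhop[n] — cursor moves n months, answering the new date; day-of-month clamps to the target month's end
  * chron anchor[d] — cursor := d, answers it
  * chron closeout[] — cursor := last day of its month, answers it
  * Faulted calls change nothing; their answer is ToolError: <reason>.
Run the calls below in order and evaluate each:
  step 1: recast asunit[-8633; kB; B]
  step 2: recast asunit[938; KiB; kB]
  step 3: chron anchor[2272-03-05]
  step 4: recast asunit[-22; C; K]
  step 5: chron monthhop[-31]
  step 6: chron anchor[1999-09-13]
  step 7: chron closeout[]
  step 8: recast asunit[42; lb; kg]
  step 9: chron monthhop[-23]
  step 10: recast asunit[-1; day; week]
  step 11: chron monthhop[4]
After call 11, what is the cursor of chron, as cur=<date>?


Answer: cur=1998-02-28

Derivation:
> recast asunit v='-8633' u_from='kB' u_to='B'
[out] -8633000
> recast asunit v='938' u_from='KiB' u_to='kB'
[out] 120064/125
> chron anchor d='2272-03-05'
[out] 2272-03-05
> recast asunit v='-22' u_from='C' u_to='K'
[out] 5023/20
> chron monthhop n='-31'
[out] 2269-08-05
> chron anchor d='1999-09-13'
[out] 1999-09-13
> chron closeout
[out] 1999-09-30
> recast asunit v='42' u_from='lb' u_to='kg'
[out] 952543977/50000000
> chron monthhop n='-23'
[out] 1997-10-30
> recast asunit v='-1' u_from='day' u_to='week'
[out] -1/7
> chron monthhop n='4'
[out] 1998-02-28


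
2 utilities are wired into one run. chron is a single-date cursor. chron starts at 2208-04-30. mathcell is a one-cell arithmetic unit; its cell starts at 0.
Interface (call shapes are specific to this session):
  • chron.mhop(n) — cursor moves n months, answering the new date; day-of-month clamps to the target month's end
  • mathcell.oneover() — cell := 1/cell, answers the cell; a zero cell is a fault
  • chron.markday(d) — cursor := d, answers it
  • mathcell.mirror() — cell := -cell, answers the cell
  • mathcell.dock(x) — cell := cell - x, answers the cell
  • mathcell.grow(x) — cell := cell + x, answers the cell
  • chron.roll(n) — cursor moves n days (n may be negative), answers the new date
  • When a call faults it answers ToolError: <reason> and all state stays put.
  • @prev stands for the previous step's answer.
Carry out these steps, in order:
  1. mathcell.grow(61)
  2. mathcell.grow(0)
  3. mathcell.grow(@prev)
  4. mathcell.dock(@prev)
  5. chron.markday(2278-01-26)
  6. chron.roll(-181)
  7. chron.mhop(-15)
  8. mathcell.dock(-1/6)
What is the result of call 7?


-- mathcell.grow(x→61) ~> 61
-- mathcell.grow(x→0) ~> 61
-- mathcell.grow(x→@prev) ~> 122
-- mathcell.dock(x→@prev) ~> 0
-- chron.markday(d→2278-01-26) ~> 2278-01-26
-- chron.roll(n→-181) ~> 2277-07-29
-- chron.mhop(n→-15) ~> 2276-04-29
-- mathcell.dock(x→-1/6) ~> 1/6

Answer: 2276-04-29


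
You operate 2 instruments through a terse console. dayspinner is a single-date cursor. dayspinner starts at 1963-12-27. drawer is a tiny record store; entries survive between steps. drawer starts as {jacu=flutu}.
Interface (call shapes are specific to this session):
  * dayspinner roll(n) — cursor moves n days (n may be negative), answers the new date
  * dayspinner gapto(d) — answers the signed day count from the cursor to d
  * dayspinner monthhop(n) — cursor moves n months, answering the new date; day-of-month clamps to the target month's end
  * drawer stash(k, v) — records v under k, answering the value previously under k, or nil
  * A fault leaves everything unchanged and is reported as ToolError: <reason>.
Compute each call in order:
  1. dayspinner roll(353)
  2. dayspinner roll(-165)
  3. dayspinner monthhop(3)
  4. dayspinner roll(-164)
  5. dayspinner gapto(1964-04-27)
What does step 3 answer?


Answer: 1964-10-02

Derivation:
! dayspinner roll(n: 353) -> 1964-12-14
! dayspinner roll(n: -165) -> 1964-07-02
! dayspinner monthhop(n: 3) -> 1964-10-02
! dayspinner roll(n: -164) -> 1964-04-21
! dayspinner gapto(d: 1964-04-27) -> 6


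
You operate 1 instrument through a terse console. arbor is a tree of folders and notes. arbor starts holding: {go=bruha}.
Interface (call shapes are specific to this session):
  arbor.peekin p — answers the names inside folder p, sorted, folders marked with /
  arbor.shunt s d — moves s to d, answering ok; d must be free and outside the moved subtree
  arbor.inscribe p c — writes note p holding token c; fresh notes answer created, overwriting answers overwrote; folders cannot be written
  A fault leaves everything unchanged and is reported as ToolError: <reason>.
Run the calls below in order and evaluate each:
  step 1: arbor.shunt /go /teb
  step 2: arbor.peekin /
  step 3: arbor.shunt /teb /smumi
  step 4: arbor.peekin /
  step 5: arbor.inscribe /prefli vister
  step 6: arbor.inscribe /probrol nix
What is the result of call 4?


>> arbor.shunt(s='/go', d='/teb')
<< ok
>> arbor.peekin(p='/')
<< [teb]
>> arbor.shunt(s='/teb', d='/smumi')
<< ok
>> arbor.peekin(p='/')
<< [smumi]
>> arbor.inscribe(p='/prefli', c='vister')
<< created
>> arbor.inscribe(p='/probrol', c='nix')
<< created

Answer: [smumi]


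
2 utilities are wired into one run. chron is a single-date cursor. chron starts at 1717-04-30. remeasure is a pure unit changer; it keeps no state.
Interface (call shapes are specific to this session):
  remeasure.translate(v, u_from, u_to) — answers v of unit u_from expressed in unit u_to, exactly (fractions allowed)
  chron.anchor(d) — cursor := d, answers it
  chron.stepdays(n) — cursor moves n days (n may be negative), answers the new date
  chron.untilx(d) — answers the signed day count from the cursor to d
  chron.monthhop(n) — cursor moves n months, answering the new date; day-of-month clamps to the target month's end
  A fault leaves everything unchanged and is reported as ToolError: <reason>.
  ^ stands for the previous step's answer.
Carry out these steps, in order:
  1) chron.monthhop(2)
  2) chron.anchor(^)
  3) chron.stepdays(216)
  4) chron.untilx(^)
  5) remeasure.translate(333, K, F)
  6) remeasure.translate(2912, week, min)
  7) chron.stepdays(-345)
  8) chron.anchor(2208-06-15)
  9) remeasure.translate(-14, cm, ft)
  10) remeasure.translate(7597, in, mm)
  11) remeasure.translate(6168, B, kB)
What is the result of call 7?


Answer: 1717-02-21

Derivation:
>>> chron.monthhop n: 2
  1717-06-30
>>> chron.anchor d: ^
  1717-06-30
>>> chron.stepdays n: 216
  1718-02-01
>>> chron.untilx d: ^
  0
>>> remeasure.translate v: 333 u_from: K u_to: F
  13973/100
>>> remeasure.translate v: 2912 u_from: week u_to: min
  29352960
>>> chron.stepdays n: -345
  1717-02-21
>>> chron.anchor d: 2208-06-15
  2208-06-15
>>> remeasure.translate v: -14 u_from: cm u_to: ft
  -175/381
>>> remeasure.translate v: 7597 u_from: in u_to: mm
  964819/5
>>> remeasure.translate v: 6168 u_from: B u_to: kB
  771/125


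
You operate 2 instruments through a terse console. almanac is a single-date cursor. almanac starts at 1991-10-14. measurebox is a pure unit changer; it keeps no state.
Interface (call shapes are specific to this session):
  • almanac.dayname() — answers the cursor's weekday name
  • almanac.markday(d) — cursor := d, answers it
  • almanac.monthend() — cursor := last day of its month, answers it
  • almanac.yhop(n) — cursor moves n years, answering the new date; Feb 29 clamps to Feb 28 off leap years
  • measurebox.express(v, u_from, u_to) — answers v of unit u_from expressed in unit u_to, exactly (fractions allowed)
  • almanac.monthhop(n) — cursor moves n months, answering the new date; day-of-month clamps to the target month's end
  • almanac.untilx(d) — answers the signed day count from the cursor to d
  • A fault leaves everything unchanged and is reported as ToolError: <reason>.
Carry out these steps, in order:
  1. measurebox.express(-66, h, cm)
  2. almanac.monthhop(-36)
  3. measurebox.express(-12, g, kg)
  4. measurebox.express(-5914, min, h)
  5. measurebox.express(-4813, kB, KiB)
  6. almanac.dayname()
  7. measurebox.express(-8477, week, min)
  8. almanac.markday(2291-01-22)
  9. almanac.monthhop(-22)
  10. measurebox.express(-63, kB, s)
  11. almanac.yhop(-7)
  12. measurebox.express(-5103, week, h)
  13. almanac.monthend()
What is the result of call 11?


Now I run measurebox.express on -66, h, cm: ToolError: incompatible units.
Now I run almanac.monthhop on -36, and see 1988-10-14.
Then measurebox.express on -12, g, kg: -3/250.
Invoking measurebox.express on -5914, min, h, and observe -2957/30.
I call measurebox.express on -4813, kB, KiB, yielding -601625/128.
Then almanac.dayname(), yielding Friday.
Using measurebox.express on -8477, week, min, yielding -85448160.
Invoking almanac.markday on 2291-01-22, giving 2291-01-22.
Now I run almanac.monthhop on -22: 2289-03-22.
I run measurebox.express on -63, kB, s, → ToolError: incompatible units.
Next I call almanac.yhop on -7, which returns 2282-03-22.
Next I call measurebox.express on -5103, week, h: -857304.
I try almanac.monthend(), and observe 2282-03-31.

Answer: 2282-03-22


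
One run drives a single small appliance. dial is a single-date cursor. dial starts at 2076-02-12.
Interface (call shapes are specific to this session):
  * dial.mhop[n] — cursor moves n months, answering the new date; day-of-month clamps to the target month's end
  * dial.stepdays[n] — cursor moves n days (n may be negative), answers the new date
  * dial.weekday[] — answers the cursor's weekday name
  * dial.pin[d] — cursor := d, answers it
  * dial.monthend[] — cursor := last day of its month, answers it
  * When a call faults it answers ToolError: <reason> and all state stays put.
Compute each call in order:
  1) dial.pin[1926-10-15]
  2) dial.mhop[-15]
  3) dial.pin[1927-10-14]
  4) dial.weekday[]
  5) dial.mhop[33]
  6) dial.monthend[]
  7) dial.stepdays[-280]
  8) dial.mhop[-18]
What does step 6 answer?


Answer: 1930-07-31

Derivation:
// dial.pin(d→1926-10-15) -> 1926-10-15
// dial.mhop(n→-15) -> 1925-07-15
// dial.pin(d→1927-10-14) -> 1927-10-14
// dial.weekday() -> Friday
// dial.mhop(n→33) -> 1930-07-14
// dial.monthend() -> 1930-07-31
// dial.stepdays(n→-280) -> 1929-10-24
// dial.mhop(n→-18) -> 1928-04-24


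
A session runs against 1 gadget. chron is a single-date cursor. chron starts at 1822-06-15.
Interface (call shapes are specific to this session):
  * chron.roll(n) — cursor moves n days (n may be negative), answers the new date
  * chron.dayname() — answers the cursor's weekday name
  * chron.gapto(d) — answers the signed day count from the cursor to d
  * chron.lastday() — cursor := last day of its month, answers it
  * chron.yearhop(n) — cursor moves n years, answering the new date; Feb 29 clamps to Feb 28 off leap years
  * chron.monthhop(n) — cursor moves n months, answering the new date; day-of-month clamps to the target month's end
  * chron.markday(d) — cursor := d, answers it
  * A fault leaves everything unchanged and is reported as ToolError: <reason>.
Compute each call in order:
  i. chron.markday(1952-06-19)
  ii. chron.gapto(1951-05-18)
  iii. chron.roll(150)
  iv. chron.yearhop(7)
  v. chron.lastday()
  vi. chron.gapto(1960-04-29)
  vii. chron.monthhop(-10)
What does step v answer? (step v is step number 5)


Answer: 1959-11-30

Derivation:
Step: markday[d=1952-06-19]
Result: 1952-06-19
Step: gapto[d=1951-05-18]
Result: -398
Step: roll[n=150]
Result: 1952-11-16
Step: yearhop[n=7]
Result: 1959-11-16
Step: lastday[]
Result: 1959-11-30
Step: gapto[d=1960-04-29]
Result: 151
Step: monthhop[n=-10]
Result: 1959-01-30
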